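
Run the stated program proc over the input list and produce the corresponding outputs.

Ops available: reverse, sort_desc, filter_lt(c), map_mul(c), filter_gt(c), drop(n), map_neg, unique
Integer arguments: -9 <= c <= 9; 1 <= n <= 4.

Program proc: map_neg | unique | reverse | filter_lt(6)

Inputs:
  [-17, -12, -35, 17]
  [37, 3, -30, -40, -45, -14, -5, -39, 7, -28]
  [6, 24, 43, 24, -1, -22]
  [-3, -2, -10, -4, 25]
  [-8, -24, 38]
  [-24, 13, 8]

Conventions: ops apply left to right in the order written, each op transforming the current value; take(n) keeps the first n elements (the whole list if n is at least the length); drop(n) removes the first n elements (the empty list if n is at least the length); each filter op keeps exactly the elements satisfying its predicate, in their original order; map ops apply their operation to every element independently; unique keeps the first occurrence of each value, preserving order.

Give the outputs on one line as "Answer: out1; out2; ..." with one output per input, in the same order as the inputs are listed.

[-17]; [-7, 5, -3, -37]; [1, -43, -24, -6]; [-25, 4, 2, 3]; [-38]; [-8, -13]

Execution, op by op:
  [-17, -12, -35, 17] -> [17, 12, 35, -17] -> [17, 12, 35, -17] -> [-17, 35, 12, 17] -> [-17]
  [37, 3, -30, -40, -45, -14, -5, -39, 7, -28] -> [-37, -3, 30, 40, 45, 14, 5, 39, -7, 28] -> [-37, -3, 30, 40, 45, 14, 5, 39, -7, 28] -> [28, -7, 39, 5, 14, 45, 40, 30, -3, -37] -> [-7, 5, -3, -37]
  [6, 24, 43, 24, -1, -22] -> [-6, -24, -43, -24, 1, 22] -> [-6, -24, -43, 1, 22] -> [22, 1, -43, -24, -6] -> [1, -43, -24, -6]
  [-3, -2, -10, -4, 25] -> [3, 2, 10, 4, -25] -> [3, 2, 10, 4, -25] -> [-25, 4, 10, 2, 3] -> [-25, 4, 2, 3]
  [-8, -24, 38] -> [8, 24, -38] -> [8, 24, -38] -> [-38, 24, 8] -> [-38]
  [-24, 13, 8] -> [24, -13, -8] -> [24, -13, -8] -> [-8, -13, 24] -> [-8, -13]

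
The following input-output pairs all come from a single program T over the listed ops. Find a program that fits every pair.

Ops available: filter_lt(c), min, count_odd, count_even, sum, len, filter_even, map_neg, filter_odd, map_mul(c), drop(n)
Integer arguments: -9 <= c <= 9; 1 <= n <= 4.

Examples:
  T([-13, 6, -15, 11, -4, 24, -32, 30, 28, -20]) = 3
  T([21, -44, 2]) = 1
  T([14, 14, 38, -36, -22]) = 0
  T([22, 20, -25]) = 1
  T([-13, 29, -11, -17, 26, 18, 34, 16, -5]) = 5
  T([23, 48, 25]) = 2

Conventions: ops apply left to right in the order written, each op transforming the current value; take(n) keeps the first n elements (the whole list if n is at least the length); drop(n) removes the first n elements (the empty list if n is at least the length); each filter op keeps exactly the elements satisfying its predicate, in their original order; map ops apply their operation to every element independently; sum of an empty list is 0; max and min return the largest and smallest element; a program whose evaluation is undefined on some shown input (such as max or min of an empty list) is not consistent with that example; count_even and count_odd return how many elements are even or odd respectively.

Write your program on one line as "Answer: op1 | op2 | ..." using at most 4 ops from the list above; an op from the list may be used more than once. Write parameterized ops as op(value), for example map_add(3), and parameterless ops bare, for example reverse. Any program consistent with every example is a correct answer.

filter_odd | map_neg | len

Check, running the answer program on each example:
  [-13, 6, -15, 11, -4, 24, -32, 30, 28, -20] -> [-13, -15, 11] -> [13, 15, -11] -> 3
  [21, -44, 2] -> [21] -> [-21] -> 1
  [14, 14, 38, -36, -22] -> [] -> [] -> 0
  [22, 20, -25] -> [-25] -> [25] -> 1
  [-13, 29, -11, -17, 26, 18, 34, 16, -5] -> [-13, 29, -11, -17, -5] -> [13, -29, 11, 17, 5] -> 5
  [23, 48, 25] -> [23, 25] -> [-23, -25] -> 2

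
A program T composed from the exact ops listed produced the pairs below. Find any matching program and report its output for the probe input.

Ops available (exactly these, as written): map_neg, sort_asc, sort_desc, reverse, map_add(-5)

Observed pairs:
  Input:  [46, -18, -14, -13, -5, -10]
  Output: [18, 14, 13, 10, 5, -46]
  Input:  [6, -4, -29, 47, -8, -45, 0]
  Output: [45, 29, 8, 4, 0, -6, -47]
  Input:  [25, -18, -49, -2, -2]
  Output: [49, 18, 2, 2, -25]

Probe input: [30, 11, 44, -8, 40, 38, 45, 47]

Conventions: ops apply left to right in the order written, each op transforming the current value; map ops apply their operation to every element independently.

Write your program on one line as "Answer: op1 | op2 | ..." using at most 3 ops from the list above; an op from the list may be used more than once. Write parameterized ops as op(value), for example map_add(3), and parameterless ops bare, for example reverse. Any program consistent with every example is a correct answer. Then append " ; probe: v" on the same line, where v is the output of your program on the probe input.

map_neg | reverse | sort_desc ; probe: [8, -11, -30, -38, -40, -44, -45, -47]

Check, running the answer program on each example:
  [46, -18, -14, -13, -5, -10] -> [-46, 18, 14, 13, 5, 10] -> [10, 5, 13, 14, 18, -46] -> [18, 14, 13, 10, 5, -46]
  [6, -4, -29, 47, -8, -45, 0] -> [-6, 4, 29, -47, 8, 45, 0] -> [0, 45, 8, -47, 29, 4, -6] -> [45, 29, 8, 4, 0, -6, -47]
  [25, -18, -49, -2, -2] -> [-25, 18, 49, 2, 2] -> [2, 2, 49, 18, -25] -> [49, 18, 2, 2, -25]
  probe: [30, 11, 44, -8, 40, 38, 45, 47] -> [-30, -11, -44, 8, -40, -38, -45, -47] -> [-47, -45, -38, -40, 8, -44, -11, -30] -> [8, -11, -30, -38, -40, -44, -45, -47]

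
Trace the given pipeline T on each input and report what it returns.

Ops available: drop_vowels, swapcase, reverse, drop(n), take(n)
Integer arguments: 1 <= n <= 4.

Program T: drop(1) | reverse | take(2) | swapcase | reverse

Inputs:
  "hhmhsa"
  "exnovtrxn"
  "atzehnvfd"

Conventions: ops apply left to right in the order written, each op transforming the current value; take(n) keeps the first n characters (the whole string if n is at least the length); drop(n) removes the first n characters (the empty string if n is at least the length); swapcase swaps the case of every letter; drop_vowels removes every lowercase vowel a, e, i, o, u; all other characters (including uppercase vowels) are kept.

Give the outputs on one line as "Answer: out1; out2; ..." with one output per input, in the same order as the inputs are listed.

Execution, op by op:
  "hhmhsa" -> "hmhsa" -> "ashmh" -> "as" -> "AS" -> "SA"
  "exnovtrxn" -> "xnovtrxn" -> "nxrtvonx" -> "nx" -> "NX" -> "XN"
  "atzehnvfd" -> "tzehnvfd" -> "dfvnhezt" -> "df" -> "DF" -> "FD"

"SA"; "XN"; "FD"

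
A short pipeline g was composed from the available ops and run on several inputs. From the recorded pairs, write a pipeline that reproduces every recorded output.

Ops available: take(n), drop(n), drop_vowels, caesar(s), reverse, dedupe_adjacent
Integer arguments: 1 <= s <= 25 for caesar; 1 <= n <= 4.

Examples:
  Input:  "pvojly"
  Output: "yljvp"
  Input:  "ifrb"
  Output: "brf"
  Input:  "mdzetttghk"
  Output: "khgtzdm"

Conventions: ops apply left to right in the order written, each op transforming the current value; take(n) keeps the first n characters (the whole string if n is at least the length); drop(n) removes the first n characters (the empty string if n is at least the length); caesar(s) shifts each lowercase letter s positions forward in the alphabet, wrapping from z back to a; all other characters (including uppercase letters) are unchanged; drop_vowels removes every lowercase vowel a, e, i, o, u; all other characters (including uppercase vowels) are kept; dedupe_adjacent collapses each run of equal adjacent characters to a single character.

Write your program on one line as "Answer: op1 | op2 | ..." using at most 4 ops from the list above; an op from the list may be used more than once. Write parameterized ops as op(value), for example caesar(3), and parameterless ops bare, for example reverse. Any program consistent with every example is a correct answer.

reverse | dedupe_adjacent | drop_vowels

Check, running the answer program on each example:
  "pvojly" -> "yljovp" -> "yljovp" -> "yljvp"
  "ifrb" -> "brfi" -> "brfi" -> "brf"
  "mdzetttghk" -> "khgtttezdm" -> "khgtezdm" -> "khgtzdm"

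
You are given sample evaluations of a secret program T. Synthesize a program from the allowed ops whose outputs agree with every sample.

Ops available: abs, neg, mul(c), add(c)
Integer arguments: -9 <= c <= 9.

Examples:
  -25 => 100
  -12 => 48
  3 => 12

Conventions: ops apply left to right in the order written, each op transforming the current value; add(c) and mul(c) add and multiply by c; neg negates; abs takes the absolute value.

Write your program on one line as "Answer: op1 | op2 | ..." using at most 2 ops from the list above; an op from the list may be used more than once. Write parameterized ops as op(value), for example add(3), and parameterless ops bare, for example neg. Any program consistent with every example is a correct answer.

mul(-4) | abs

Check, running the answer program on each example:
  -25 -> 100 -> 100
  -12 -> 48 -> 48
  3 -> -12 -> 12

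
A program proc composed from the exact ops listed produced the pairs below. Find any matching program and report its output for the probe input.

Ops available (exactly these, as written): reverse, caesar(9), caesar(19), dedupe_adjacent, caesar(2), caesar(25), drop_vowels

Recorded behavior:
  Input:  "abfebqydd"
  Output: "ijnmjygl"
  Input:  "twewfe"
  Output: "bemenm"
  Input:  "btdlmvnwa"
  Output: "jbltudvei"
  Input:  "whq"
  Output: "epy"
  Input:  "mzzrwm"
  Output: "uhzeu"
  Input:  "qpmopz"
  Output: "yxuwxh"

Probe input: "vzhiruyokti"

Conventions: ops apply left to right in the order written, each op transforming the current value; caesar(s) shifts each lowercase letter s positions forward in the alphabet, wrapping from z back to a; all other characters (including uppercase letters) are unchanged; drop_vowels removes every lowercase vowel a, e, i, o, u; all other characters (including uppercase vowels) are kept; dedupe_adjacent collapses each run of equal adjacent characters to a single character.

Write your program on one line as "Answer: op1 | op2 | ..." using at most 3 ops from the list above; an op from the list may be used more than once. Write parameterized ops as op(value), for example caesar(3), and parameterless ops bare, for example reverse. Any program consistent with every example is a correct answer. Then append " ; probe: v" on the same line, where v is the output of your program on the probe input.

caesar(9) | dedupe_adjacent | caesar(25) ; probe: "dhpqzcgwsbq"

Check, running the answer program on each example:
  "abfebqydd" -> "jkonkzhmm" -> "jkonkzhm" -> "ijnmjygl"
  "twewfe" -> "cfnfon" -> "cfnfon" -> "bemenm"
  "btdlmvnwa" -> "kcmuvewfj" -> "kcmuvewfj" -> "jbltudvei"
  "whq" -> "fqz" -> "fqz" -> "epy"
  "mzzrwm" -> "viiafv" -> "viafv" -> "uhzeu"
  "qpmopz" -> "zyvxyi" -> "zyvxyi" -> "yxuwxh"
  probe: "vzhiruyokti" -> "eiqradhxtcr" -> "eiqradhxtcr" -> "dhpqzcgwsbq"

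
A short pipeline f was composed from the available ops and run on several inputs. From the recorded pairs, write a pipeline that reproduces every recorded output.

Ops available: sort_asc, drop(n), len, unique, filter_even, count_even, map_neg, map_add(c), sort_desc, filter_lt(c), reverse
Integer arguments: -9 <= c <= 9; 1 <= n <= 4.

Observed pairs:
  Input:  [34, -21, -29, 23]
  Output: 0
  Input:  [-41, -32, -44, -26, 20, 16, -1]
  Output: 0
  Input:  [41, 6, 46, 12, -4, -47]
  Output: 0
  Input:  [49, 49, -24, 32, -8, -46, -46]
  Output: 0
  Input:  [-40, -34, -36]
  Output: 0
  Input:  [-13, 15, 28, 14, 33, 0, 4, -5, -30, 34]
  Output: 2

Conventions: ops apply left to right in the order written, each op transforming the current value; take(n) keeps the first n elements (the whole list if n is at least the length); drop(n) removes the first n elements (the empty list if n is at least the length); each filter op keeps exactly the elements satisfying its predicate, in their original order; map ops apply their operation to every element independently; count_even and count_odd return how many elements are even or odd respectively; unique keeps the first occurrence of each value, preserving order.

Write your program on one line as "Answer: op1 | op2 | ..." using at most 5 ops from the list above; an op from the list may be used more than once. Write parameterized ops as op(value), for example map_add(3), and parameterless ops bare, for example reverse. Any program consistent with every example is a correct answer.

drop(2) | sort_asc | drop(4) | drop(2) | len

Check, running the answer program on each example:
  [34, -21, -29, 23] -> [-29, 23] -> [-29, 23] -> [] -> [] -> 0
  [-41, -32, -44, -26, 20, 16, -1] -> [-44, -26, 20, 16, -1] -> [-44, -26, -1, 16, 20] -> [20] -> [] -> 0
  [41, 6, 46, 12, -4, -47] -> [46, 12, -4, -47] -> [-47, -4, 12, 46] -> [] -> [] -> 0
  [49, 49, -24, 32, -8, -46, -46] -> [-24, 32, -8, -46, -46] -> [-46, -46, -24, -8, 32] -> [32] -> [] -> 0
  [-40, -34, -36] -> [-36] -> [-36] -> [] -> [] -> 0
  [-13, 15, 28, 14, 33, 0, 4, -5, -30, 34] -> [28, 14, 33, 0, 4, -5, -30, 34] -> [-30, -5, 0, 4, 14, 28, 33, 34] -> [14, 28, 33, 34] -> [33, 34] -> 2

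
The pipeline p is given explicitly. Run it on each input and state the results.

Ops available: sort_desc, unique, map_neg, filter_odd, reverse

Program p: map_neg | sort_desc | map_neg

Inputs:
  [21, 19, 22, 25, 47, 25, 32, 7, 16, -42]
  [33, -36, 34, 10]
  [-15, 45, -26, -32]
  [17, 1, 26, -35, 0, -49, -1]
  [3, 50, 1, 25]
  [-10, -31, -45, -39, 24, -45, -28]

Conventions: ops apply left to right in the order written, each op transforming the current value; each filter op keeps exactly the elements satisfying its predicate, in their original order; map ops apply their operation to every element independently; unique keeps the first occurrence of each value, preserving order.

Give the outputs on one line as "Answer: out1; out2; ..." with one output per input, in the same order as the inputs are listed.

[-42, 7, 16, 19, 21, 22, 25, 25, 32, 47]; [-36, 10, 33, 34]; [-32, -26, -15, 45]; [-49, -35, -1, 0, 1, 17, 26]; [1, 3, 25, 50]; [-45, -45, -39, -31, -28, -10, 24]

Execution, op by op:
  [21, 19, 22, 25, 47, 25, 32, 7, 16, -42] -> [-21, -19, -22, -25, -47, -25, -32, -7, -16, 42] -> [42, -7, -16, -19, -21, -22, -25, -25, -32, -47] -> [-42, 7, 16, 19, 21, 22, 25, 25, 32, 47]
  [33, -36, 34, 10] -> [-33, 36, -34, -10] -> [36, -10, -33, -34] -> [-36, 10, 33, 34]
  [-15, 45, -26, -32] -> [15, -45, 26, 32] -> [32, 26, 15, -45] -> [-32, -26, -15, 45]
  [17, 1, 26, -35, 0, -49, -1] -> [-17, -1, -26, 35, 0, 49, 1] -> [49, 35, 1, 0, -1, -17, -26] -> [-49, -35, -1, 0, 1, 17, 26]
  [3, 50, 1, 25] -> [-3, -50, -1, -25] -> [-1, -3, -25, -50] -> [1, 3, 25, 50]
  [-10, -31, -45, -39, 24, -45, -28] -> [10, 31, 45, 39, -24, 45, 28] -> [45, 45, 39, 31, 28, 10, -24] -> [-45, -45, -39, -31, -28, -10, 24]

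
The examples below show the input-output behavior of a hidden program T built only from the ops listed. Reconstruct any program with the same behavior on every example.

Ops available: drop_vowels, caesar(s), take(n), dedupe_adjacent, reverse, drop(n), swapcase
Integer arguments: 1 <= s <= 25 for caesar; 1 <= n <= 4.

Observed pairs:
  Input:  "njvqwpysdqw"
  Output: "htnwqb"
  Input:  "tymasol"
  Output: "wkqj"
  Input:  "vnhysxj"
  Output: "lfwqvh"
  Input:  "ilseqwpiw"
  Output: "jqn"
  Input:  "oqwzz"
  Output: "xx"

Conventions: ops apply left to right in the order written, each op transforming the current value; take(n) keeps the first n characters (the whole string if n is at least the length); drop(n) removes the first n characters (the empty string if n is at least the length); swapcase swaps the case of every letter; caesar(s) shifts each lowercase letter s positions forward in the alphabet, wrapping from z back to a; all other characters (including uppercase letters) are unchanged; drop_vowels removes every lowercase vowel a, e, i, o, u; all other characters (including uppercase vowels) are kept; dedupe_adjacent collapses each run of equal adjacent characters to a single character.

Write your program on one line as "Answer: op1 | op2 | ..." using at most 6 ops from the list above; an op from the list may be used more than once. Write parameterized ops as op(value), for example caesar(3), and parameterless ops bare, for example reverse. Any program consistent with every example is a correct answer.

drop(1) | reverse | drop_vowels | caesar(24) | drop_vowels | reverse

Check, running the answer program on each example:
  "njvqwpysdqw" -> "jvqwpysdqw" -> "wqdsypwqvj" -> "wqdsypwqvj" -> "uobqwnuoth" -> "bqwnth" -> "htnwqb"
  "tymasol" -> "ymasol" -> "losamy" -> "lsmy" -> "jqkw" -> "jqkw" -> "wkqj"
  "vnhysxj" -> "nhysxj" -> "jxsyhn" -> "jxsyhn" -> "hvqwfl" -> "hvqwfl" -> "lfwqvh"
  "ilseqwpiw" -> "lseqwpiw" -> "wipwqesl" -> "wpwqsl" -> "unuoqj" -> "nqj" -> "jqn"
  "oqwzz" -> "qwzz" -> "zzwq" -> "zzwq" -> "xxuo" -> "xx" -> "xx"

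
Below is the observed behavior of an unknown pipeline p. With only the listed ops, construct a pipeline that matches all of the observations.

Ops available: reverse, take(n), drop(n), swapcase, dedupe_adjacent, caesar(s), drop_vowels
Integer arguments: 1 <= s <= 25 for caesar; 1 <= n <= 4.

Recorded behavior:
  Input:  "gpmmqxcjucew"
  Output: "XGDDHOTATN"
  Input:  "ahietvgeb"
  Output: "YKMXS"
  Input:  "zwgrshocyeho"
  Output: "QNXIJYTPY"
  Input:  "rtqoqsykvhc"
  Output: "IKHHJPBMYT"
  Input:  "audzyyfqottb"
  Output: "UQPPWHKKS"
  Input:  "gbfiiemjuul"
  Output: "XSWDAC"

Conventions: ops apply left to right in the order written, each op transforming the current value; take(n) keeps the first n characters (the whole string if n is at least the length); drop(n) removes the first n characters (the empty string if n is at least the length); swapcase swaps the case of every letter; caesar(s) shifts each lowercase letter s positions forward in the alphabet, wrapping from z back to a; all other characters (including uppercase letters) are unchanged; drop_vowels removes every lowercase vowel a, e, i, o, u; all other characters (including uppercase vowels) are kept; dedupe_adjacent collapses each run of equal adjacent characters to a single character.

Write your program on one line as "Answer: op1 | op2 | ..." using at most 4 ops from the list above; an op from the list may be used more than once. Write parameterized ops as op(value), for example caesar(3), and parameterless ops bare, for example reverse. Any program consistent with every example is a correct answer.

drop_vowels | caesar(17) | swapcase

Check, running the answer program on each example:
  "gpmmqxcjucew" -> "gpmmqxcjcw" -> "xgddhotatn" -> "XGDDHOTATN"
  "ahietvgeb" -> "htvgb" -> "ykmxs" -> "YKMXS"
  "zwgrshocyeho" -> "zwgrshcyh" -> "qnxijytpy" -> "QNXIJYTPY"
  "rtqoqsykvhc" -> "rtqqsykvhc" -> "ikhhjpbmyt" -> "IKHHJPBMYT"
  "audzyyfqottb" -> "dzyyfqttb" -> "uqppwhkks" -> "UQPPWHKKS"
  "gbfiiemjuul" -> "gbfmjl" -> "xswdac" -> "XSWDAC"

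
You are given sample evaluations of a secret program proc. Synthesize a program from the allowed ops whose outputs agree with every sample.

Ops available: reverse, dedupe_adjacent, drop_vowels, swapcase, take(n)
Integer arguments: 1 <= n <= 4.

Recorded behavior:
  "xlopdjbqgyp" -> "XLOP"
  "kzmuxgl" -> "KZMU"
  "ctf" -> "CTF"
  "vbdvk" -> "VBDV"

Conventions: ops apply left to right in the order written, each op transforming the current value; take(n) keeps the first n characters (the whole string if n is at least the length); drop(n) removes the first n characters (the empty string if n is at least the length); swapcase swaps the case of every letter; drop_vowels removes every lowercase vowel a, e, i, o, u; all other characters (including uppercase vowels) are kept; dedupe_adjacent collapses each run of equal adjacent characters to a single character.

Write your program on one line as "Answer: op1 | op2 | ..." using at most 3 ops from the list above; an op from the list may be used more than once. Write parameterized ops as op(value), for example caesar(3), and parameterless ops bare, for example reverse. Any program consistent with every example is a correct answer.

take(4) | swapcase

Check, running the answer program on each example:
  "xlopdjbqgyp" -> "xlop" -> "XLOP"
  "kzmuxgl" -> "kzmu" -> "KZMU"
  "ctf" -> "ctf" -> "CTF"
  "vbdvk" -> "vbdv" -> "VBDV"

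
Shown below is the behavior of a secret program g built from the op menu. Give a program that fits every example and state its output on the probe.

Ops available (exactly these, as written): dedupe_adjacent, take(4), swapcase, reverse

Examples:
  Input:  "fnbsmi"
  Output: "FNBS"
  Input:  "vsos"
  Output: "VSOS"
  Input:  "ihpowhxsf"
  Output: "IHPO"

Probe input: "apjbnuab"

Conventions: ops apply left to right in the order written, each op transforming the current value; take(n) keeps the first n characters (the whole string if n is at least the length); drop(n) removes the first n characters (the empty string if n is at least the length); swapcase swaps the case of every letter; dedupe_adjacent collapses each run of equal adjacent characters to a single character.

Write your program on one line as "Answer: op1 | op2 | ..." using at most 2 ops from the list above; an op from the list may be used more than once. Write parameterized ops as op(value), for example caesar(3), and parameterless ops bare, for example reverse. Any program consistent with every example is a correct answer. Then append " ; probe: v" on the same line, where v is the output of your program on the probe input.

swapcase | take(4) ; probe: "APJB"

Check, running the answer program on each example:
  "fnbsmi" -> "FNBSMI" -> "FNBS"
  "vsos" -> "VSOS" -> "VSOS"
  "ihpowhxsf" -> "IHPOWHXSF" -> "IHPO"
  probe: "apjbnuab" -> "APJBNUAB" -> "APJB"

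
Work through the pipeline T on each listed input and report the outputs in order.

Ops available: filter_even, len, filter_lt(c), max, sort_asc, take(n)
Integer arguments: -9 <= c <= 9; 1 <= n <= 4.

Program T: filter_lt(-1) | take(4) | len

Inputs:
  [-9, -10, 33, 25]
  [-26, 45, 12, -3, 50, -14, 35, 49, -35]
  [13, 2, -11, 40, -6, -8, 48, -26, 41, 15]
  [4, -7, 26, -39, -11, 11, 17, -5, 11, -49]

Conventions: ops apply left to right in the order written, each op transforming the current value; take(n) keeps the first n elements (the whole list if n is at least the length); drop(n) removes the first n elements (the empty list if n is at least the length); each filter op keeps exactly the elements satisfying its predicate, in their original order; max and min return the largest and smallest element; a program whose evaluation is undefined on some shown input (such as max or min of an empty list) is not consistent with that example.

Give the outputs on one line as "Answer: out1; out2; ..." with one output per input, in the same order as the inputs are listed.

Execution, op by op:
  [-9, -10, 33, 25] -> [-9, -10] -> [-9, -10] -> 2
  [-26, 45, 12, -3, 50, -14, 35, 49, -35] -> [-26, -3, -14, -35] -> [-26, -3, -14, -35] -> 4
  [13, 2, -11, 40, -6, -8, 48, -26, 41, 15] -> [-11, -6, -8, -26] -> [-11, -6, -8, -26] -> 4
  [4, -7, 26, -39, -11, 11, 17, -5, 11, -49] -> [-7, -39, -11, -5, -49] -> [-7, -39, -11, -5] -> 4

2; 4; 4; 4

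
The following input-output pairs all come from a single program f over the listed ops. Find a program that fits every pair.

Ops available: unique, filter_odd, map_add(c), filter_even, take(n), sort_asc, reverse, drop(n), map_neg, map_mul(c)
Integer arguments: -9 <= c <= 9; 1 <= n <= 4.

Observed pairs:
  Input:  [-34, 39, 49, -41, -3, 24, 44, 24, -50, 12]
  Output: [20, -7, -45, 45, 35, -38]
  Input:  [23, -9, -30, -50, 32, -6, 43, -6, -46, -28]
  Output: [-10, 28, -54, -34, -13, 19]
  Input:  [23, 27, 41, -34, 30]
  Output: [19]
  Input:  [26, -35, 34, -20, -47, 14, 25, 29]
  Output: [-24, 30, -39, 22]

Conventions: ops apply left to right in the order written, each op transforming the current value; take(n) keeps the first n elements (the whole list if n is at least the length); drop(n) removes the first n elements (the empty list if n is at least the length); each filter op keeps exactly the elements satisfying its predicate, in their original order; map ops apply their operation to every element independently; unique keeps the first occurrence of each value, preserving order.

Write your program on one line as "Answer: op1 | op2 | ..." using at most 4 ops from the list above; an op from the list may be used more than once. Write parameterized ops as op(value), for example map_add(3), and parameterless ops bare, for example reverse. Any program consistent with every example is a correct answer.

map_add(-4) | reverse | drop(2) | drop(2)

Check, running the answer program on each example:
  [-34, 39, 49, -41, -3, 24, 44, 24, -50, 12] -> [-38, 35, 45, -45, -7, 20, 40, 20, -54, 8] -> [8, -54, 20, 40, 20, -7, -45, 45, 35, -38] -> [20, 40, 20, -7, -45, 45, 35, -38] -> [20, -7, -45, 45, 35, -38]
  [23, -9, -30, -50, 32, -6, 43, -6, -46, -28] -> [19, -13, -34, -54, 28, -10, 39, -10, -50, -32] -> [-32, -50, -10, 39, -10, 28, -54, -34, -13, 19] -> [-10, 39, -10, 28, -54, -34, -13, 19] -> [-10, 28, -54, -34, -13, 19]
  [23, 27, 41, -34, 30] -> [19, 23, 37, -38, 26] -> [26, -38, 37, 23, 19] -> [37, 23, 19] -> [19]
  [26, -35, 34, -20, -47, 14, 25, 29] -> [22, -39, 30, -24, -51, 10, 21, 25] -> [25, 21, 10, -51, -24, 30, -39, 22] -> [10, -51, -24, 30, -39, 22] -> [-24, 30, -39, 22]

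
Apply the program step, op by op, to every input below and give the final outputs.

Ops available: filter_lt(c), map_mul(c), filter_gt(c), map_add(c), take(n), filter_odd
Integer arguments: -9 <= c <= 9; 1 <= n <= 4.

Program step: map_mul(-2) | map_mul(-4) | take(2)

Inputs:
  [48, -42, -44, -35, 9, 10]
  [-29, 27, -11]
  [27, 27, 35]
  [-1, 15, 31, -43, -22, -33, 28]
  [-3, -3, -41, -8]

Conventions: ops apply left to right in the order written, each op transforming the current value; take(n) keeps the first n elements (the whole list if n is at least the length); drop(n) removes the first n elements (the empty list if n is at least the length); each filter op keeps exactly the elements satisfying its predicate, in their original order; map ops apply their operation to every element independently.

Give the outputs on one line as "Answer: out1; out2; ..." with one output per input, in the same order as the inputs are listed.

Execution, op by op:
  [48, -42, -44, -35, 9, 10] -> [-96, 84, 88, 70, -18, -20] -> [384, -336, -352, -280, 72, 80] -> [384, -336]
  [-29, 27, -11] -> [58, -54, 22] -> [-232, 216, -88] -> [-232, 216]
  [27, 27, 35] -> [-54, -54, -70] -> [216, 216, 280] -> [216, 216]
  [-1, 15, 31, -43, -22, -33, 28] -> [2, -30, -62, 86, 44, 66, -56] -> [-8, 120, 248, -344, -176, -264, 224] -> [-8, 120]
  [-3, -3, -41, -8] -> [6, 6, 82, 16] -> [-24, -24, -328, -64] -> [-24, -24]

[384, -336]; [-232, 216]; [216, 216]; [-8, 120]; [-24, -24]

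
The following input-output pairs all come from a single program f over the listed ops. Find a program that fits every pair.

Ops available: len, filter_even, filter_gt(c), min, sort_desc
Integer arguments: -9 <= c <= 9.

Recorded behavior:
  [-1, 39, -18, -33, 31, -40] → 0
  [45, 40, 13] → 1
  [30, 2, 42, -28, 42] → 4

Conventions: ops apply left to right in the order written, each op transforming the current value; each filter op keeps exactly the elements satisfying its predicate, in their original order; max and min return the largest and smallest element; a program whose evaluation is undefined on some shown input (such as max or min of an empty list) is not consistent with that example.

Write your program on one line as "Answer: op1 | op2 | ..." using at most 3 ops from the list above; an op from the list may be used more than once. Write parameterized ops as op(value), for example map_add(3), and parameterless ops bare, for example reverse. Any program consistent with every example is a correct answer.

filter_even | filter_gt(-2) | len

Check, running the answer program on each example:
  [-1, 39, -18, -33, 31, -40] -> [-18, -40] -> [] -> 0
  [45, 40, 13] -> [40] -> [40] -> 1
  [30, 2, 42, -28, 42] -> [30, 2, 42, -28, 42] -> [30, 2, 42, 42] -> 4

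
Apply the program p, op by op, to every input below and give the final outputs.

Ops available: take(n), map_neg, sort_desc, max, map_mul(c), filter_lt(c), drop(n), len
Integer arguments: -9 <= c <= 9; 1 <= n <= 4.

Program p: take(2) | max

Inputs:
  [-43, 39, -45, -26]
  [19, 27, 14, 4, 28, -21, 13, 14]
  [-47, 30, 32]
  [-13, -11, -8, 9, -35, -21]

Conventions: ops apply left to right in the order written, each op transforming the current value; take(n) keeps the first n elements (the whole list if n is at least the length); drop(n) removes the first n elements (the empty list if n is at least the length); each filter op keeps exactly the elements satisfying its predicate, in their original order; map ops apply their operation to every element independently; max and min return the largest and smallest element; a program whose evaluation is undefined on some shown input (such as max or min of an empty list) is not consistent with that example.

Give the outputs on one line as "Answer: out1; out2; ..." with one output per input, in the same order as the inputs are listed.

Execution, op by op:
  [-43, 39, -45, -26] -> [-43, 39] -> 39
  [19, 27, 14, 4, 28, -21, 13, 14] -> [19, 27] -> 27
  [-47, 30, 32] -> [-47, 30] -> 30
  [-13, -11, -8, 9, -35, -21] -> [-13, -11] -> -11

39; 27; 30; -11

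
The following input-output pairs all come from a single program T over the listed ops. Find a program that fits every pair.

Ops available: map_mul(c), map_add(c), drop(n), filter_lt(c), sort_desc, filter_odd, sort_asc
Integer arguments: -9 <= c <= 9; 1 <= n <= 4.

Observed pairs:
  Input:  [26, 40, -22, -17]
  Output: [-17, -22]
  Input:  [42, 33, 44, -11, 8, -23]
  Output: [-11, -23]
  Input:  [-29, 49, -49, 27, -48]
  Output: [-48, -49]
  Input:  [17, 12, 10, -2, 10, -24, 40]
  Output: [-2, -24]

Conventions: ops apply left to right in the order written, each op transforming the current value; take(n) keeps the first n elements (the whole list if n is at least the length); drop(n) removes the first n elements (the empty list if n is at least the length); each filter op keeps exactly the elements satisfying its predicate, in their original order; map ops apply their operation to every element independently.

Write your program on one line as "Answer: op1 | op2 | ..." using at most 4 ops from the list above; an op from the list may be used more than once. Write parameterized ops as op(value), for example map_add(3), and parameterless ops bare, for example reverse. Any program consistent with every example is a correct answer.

drop(2) | filter_lt(5) | sort_desc

Check, running the answer program on each example:
  [26, 40, -22, -17] -> [-22, -17] -> [-22, -17] -> [-17, -22]
  [42, 33, 44, -11, 8, -23] -> [44, -11, 8, -23] -> [-11, -23] -> [-11, -23]
  [-29, 49, -49, 27, -48] -> [-49, 27, -48] -> [-49, -48] -> [-48, -49]
  [17, 12, 10, -2, 10, -24, 40] -> [10, -2, 10, -24, 40] -> [-2, -24] -> [-2, -24]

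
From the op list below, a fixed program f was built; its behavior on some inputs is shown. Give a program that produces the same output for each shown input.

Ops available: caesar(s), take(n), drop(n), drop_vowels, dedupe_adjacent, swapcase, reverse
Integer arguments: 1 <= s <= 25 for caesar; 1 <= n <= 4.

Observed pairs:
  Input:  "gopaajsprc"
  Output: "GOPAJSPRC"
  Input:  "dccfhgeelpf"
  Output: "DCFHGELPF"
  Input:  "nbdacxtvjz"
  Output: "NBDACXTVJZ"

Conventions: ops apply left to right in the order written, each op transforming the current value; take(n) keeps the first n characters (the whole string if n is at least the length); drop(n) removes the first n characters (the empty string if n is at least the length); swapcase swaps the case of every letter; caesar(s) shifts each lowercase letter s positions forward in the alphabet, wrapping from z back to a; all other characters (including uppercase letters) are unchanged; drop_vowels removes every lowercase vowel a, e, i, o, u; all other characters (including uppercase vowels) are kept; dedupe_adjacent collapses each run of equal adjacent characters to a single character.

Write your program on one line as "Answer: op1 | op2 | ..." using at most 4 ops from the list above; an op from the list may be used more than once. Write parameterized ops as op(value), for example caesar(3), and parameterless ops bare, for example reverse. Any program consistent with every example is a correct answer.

swapcase | reverse | dedupe_adjacent | reverse

Check, running the answer program on each example:
  "gopaajsprc" -> "GOPAAJSPRC" -> "CRPSJAAPOG" -> "CRPSJAPOG" -> "GOPAJSPRC"
  "dccfhgeelpf" -> "DCCFHGEELPF" -> "FPLEEGHFCCD" -> "FPLEGHFCD" -> "DCFHGELPF"
  "nbdacxtvjz" -> "NBDACXTVJZ" -> "ZJVTXCADBN" -> "ZJVTXCADBN" -> "NBDACXTVJZ"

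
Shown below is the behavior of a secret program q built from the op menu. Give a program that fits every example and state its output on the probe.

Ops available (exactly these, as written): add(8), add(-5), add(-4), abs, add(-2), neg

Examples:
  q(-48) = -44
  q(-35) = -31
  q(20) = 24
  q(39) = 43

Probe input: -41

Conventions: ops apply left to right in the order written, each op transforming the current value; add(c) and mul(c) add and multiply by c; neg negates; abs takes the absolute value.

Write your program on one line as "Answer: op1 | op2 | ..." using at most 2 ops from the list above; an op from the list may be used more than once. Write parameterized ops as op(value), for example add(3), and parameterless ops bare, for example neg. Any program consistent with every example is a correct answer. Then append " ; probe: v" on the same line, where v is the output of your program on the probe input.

add(-4) | add(8) ; probe: -37

Check, running the answer program on each example:
  -48 -> -52 -> -44
  -35 -> -39 -> -31
  20 -> 16 -> 24
  39 -> 35 -> 43
  probe: -41 -> -45 -> -37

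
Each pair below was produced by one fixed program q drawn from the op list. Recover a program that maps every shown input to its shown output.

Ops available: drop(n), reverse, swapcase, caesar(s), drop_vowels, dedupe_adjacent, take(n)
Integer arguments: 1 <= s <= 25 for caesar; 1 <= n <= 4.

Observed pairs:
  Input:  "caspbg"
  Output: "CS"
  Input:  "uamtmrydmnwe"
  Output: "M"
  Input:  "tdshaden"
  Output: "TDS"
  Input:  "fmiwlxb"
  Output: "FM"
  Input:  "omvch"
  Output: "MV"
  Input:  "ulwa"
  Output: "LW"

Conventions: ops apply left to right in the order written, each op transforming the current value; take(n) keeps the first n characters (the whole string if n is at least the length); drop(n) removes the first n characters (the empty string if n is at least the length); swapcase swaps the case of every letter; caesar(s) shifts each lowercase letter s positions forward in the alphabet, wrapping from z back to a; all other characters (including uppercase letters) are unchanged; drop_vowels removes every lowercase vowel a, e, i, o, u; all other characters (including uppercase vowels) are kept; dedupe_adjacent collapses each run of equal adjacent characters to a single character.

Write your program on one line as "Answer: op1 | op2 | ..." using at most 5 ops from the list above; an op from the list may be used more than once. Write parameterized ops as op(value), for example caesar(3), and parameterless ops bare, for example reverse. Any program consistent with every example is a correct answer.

take(4) | take(3) | drop_vowels | swapcase

Check, running the answer program on each example:
  "caspbg" -> "casp" -> "cas" -> "cs" -> "CS"
  "uamtmrydmnwe" -> "uamt" -> "uam" -> "m" -> "M"
  "tdshaden" -> "tdsh" -> "tds" -> "tds" -> "TDS"
  "fmiwlxb" -> "fmiw" -> "fmi" -> "fm" -> "FM"
  "omvch" -> "omvc" -> "omv" -> "mv" -> "MV"
  "ulwa" -> "ulwa" -> "ulw" -> "lw" -> "LW"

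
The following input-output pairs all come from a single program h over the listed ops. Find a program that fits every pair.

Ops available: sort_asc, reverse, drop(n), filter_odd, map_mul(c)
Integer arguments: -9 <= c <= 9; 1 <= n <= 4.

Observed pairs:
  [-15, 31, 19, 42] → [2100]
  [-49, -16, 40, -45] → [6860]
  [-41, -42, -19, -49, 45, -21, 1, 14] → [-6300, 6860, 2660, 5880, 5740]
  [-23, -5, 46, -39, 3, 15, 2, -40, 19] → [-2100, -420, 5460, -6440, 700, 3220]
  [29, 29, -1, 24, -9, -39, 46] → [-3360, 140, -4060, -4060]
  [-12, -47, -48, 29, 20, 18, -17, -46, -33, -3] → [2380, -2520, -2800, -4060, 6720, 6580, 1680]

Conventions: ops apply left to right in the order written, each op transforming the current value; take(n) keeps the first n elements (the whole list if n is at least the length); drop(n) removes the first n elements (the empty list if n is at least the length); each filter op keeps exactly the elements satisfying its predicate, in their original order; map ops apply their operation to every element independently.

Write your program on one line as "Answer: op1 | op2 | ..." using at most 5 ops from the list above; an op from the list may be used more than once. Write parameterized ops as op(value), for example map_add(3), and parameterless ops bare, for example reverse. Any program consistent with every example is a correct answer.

map_mul(4) | reverse | map_mul(-7) | map_mul(5) | drop(3)

Check, running the answer program on each example:
  [-15, 31, 19, 42] -> [-60, 124, 76, 168] -> [168, 76, 124, -60] -> [-1176, -532, -868, 420] -> [-5880, -2660, -4340, 2100] -> [2100]
  [-49, -16, 40, -45] -> [-196, -64, 160, -180] -> [-180, 160, -64, -196] -> [1260, -1120, 448, 1372] -> [6300, -5600, 2240, 6860] -> [6860]
  [-41, -42, -19, -49, 45, -21, 1, 14] -> [-164, -168, -76, -196, 180, -84, 4, 56] -> [56, 4, -84, 180, -196, -76, -168, -164] -> [-392, -28, 588, -1260, 1372, 532, 1176, 1148] -> [-1960, -140, 2940, -6300, 6860, 2660, 5880, 5740] -> [-6300, 6860, 2660, 5880, 5740]
  [-23, -5, 46, -39, 3, 15, 2, -40, 19] -> [-92, -20, 184, -156, 12, 60, 8, -160, 76] -> [76, -160, 8, 60, 12, -156, 184, -20, -92] -> [-532, 1120, -56, -420, -84, 1092, -1288, 140, 644] -> [-2660, 5600, -280, -2100, -420, 5460, -6440, 700, 3220] -> [-2100, -420, 5460, -6440, 700, 3220]
  [29, 29, -1, 24, -9, -39, 46] -> [116, 116, -4, 96, -36, -156, 184] -> [184, -156, -36, 96, -4, 116, 116] -> [-1288, 1092, 252, -672, 28, -812, -812] -> [-6440, 5460, 1260, -3360, 140, -4060, -4060] -> [-3360, 140, -4060, -4060]
  [-12, -47, -48, 29, 20, 18, -17, -46, -33, -3] -> [-48, -188, -192, 116, 80, 72, -68, -184, -132, -12] -> [-12, -132, -184, -68, 72, 80, 116, -192, -188, -48] -> [84, 924, 1288, 476, -504, -560, -812, 1344, 1316, 336] -> [420, 4620, 6440, 2380, -2520, -2800, -4060, 6720, 6580, 1680] -> [2380, -2520, -2800, -4060, 6720, 6580, 1680]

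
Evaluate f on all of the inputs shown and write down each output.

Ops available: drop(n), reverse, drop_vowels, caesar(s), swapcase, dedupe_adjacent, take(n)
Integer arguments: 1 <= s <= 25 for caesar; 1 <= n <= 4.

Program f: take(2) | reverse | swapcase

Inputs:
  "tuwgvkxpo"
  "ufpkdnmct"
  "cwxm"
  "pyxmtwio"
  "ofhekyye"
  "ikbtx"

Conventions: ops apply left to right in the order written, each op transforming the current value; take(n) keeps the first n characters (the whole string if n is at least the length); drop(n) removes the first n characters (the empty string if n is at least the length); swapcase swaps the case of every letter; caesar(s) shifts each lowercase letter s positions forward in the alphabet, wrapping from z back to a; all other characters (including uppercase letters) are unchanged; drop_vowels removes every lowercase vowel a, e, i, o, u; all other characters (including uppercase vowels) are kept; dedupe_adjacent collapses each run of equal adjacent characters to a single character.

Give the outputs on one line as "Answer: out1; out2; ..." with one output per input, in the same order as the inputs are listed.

Execution, op by op:
  "tuwgvkxpo" -> "tu" -> "ut" -> "UT"
  "ufpkdnmct" -> "uf" -> "fu" -> "FU"
  "cwxm" -> "cw" -> "wc" -> "WC"
  "pyxmtwio" -> "py" -> "yp" -> "YP"
  "ofhekyye" -> "of" -> "fo" -> "FO"
  "ikbtx" -> "ik" -> "ki" -> "KI"

"UT"; "FU"; "WC"; "YP"; "FO"; "KI"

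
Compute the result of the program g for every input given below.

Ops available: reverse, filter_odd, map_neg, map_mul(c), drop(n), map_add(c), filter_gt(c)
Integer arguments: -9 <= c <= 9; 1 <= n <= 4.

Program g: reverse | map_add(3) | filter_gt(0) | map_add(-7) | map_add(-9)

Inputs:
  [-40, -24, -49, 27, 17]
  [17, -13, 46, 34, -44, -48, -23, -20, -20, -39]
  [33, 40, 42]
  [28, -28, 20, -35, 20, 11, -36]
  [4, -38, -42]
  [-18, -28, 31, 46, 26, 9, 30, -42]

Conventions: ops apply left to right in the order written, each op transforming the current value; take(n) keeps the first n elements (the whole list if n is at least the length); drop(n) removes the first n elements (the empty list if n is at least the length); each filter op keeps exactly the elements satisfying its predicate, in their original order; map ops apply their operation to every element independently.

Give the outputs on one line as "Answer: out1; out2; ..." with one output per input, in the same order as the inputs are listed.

Execution, op by op:
  [-40, -24, -49, 27, 17] -> [17, 27, -49, -24, -40] -> [20, 30, -46, -21, -37] -> [20, 30] -> [13, 23] -> [4, 14]
  [17, -13, 46, 34, -44, -48, -23, -20, -20, -39] -> [-39, -20, -20, -23, -48, -44, 34, 46, -13, 17] -> [-36, -17, -17, -20, -45, -41, 37, 49, -10, 20] -> [37, 49, 20] -> [30, 42, 13] -> [21, 33, 4]
  [33, 40, 42] -> [42, 40, 33] -> [45, 43, 36] -> [45, 43, 36] -> [38, 36, 29] -> [29, 27, 20]
  [28, -28, 20, -35, 20, 11, -36] -> [-36, 11, 20, -35, 20, -28, 28] -> [-33, 14, 23, -32, 23, -25, 31] -> [14, 23, 23, 31] -> [7, 16, 16, 24] -> [-2, 7, 7, 15]
  [4, -38, -42] -> [-42, -38, 4] -> [-39, -35, 7] -> [7] -> [0] -> [-9]
  [-18, -28, 31, 46, 26, 9, 30, -42] -> [-42, 30, 9, 26, 46, 31, -28, -18] -> [-39, 33, 12, 29, 49, 34, -25, -15] -> [33, 12, 29, 49, 34] -> [26, 5, 22, 42, 27] -> [17, -4, 13, 33, 18]

[4, 14]; [21, 33, 4]; [29, 27, 20]; [-2, 7, 7, 15]; [-9]; [17, -4, 13, 33, 18]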